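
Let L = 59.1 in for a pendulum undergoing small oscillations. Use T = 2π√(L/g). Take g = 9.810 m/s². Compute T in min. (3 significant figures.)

Directly: T = 2π√(L/g).
L = 59.1 in = 1.501 m; g = 9.810 m/s².
T = 2.458 s
2.458 s × (1 min / 60.00 s) = 0.04096 min

0.0410 min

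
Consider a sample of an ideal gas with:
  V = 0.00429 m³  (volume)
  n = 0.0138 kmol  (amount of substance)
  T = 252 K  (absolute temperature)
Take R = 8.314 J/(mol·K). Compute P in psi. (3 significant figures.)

977 psi

From the ideal-gas law: P = nRT/V.
V = 0.00429 m³; n = 0.0138 kmol = 13.80 mol; T = 252 K; R = 8.314 J/(mol·K).
P = 6.740×10^6 Pa
6.740×10^6 Pa × (1 psi / 6895 Pa) = 977.5 psi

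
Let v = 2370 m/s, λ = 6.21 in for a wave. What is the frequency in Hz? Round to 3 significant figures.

Solving v = f·λ for f: f = v/λ.
v = 2370 m/s; λ = 6.21 in = 0.1577 m.
f = 15025 Hz

15000 Hz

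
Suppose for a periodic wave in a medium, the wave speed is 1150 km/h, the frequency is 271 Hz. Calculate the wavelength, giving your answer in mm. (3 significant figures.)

1180 mm

Rearranging: λ = v/f.
v = 1150 km/h = 319.4 m/s; f = 271 Hz.
λ = 1.179 m
1.179 m × (1 mm / 0.001000 m) = 1179 mm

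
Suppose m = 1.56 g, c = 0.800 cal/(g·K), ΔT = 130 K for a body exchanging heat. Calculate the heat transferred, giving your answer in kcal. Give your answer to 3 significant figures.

0.162 kcal

Directly: Q = mcΔT.
m = 1.56 g = 0.001560 kg; c = 0.800 cal/(g·K) = 3347 J/(kg·K); ΔT = 130 K.
Q = 678.8 J  (the unit combination reduces to kg·m²/s² = J)
678.8 J × (1 kcal / 4184 J) = 0.1622 kcal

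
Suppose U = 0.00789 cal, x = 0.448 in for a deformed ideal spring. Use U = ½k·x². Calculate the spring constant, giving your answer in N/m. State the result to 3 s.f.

Rearranging U = ½k·x² for k: k = 2U/x².
U = 0.00789 cal = 0.03301 J; x = 0.448 in = 0.01138 m.
k = 509.9 N/m

510 N/m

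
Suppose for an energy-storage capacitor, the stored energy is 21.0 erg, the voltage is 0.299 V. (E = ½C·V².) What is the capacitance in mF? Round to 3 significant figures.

Solving E = ½C·V² for C: C = 2E/V².
E = 21.0 erg = 2.100×10^-6 J; V = 0.299 V.
C = 4.698×10^-5 F
4.698×10^-5 F × (1 mF / 0.001000 F) = 0.04698 mF

0.0470 mF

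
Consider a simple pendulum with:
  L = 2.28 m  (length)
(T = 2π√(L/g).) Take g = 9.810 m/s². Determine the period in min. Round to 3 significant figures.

0.0505 min

T is given directly by: T = 2π√(L/g).
L = 2.28 m; g = 9.810 m/s².
T = 3.029 s
3.029 s × (1 min / 60.00 s) = 0.05048 min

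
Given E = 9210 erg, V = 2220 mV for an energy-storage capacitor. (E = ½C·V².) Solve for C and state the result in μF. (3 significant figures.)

Rearranging: C = 2E/V².
E = 9210 erg = 9.210×10^-4 J; V = 2220 mV = 2.220 V.
C = 3.738×10^-4 F
3.738×10^-4 F × (1 μF / 1.000×10^-6 F) = 373.8 μF

374 μF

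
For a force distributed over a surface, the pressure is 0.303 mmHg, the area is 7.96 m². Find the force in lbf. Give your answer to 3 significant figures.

72.3 lbf

Rearranging P = F/A for F: F = P·A.
P = 0.303 mmHg = 40.40 Pa; A = 7.96 m².
F = 321.6 N
321.6 N × (1 lbf / 4.448 N) = 72.29 lbf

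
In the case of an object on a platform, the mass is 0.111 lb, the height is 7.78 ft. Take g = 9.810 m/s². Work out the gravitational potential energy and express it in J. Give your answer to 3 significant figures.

Directly: PE = mgh.
m = 0.111 lb = 0.05035 kg; h = 7.78 ft = 2.371 m; g = 9.810 m/s².
PE = 1.171 J

1.17 J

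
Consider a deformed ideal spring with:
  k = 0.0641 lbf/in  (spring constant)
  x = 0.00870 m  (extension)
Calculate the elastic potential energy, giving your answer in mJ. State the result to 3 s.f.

U is given directly by: U = ½kx².
k = 0.0641 lbf/in = 11.23 N/m; x = 0.00870 m.
U = 4.248×10^-4 J
4.248×10^-4 J × (1 mJ / 0.001000 J) = 0.4248 mJ

0.425 mJ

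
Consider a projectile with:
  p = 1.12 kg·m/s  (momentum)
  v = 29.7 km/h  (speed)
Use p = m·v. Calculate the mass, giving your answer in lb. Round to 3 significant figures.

Solving p = m·v for m: m = p/v.
p = 1.12 kg·m/s; v = 29.7 km/h = 8.250 m/s.
m = 0.1358 kg
0.1358 kg × (1 lb / 0.4536 kg) = 0.2993 lb

0.299 lb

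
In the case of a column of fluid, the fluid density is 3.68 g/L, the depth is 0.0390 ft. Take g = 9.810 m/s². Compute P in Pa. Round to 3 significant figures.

0.429 Pa

Directly: P = ρgh.
ρ = 3.68 g/L = 3.680 kg/m³; h = 0.0390 ft = 0.01189 m; g = 9.810 m/s².
P = 0.4291 Pa  (the unit combination reduces to kg/(m·s²) = Pa)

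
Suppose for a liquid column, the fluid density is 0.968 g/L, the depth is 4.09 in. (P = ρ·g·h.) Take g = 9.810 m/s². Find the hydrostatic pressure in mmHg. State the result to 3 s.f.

Directly: P = ρgh.
ρ = 0.968 g/L = 0.9680 kg/m³; h = 4.09 in = 0.1039 m; g = 9.810 m/s².
P = 0.9865 Pa
0.9865 Pa × (1 mmHg / 133.3 Pa) = 0.007399 mmHg

0.00740 mmHg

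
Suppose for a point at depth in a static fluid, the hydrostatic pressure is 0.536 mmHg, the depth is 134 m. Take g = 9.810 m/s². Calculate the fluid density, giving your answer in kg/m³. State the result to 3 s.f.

Rearranging: ρ = P/(g·h).
P = 0.536 mmHg = 71.46 Pa; h = 134 m; g = 9.810 m/s².
ρ = 0.05436 kg/m³

0.0544 kg/m³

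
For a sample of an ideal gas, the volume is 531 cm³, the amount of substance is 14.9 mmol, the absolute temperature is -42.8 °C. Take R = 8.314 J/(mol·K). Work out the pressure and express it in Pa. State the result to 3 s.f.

53700 Pa

From the ideal-gas law: P = nRT/V.
V = 531 cm³ = 5.310×10^-4 m³; n = 14.9 mmol = 0.01490 mol; T = -42.8 °C = 230.3 K; R = 8.314 J/(mol·K).
P = 53739 Pa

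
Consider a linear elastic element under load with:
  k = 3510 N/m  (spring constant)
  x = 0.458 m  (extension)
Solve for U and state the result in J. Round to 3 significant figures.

368 J

U is given directly by: U = ½kx².
k = 3510 N/m; x = 0.458 m.
U = 368.1 J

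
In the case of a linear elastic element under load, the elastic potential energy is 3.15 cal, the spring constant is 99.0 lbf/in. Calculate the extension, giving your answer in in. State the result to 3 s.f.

1.54 in

Solving U = ½k·x² for x: x = √(2U/k).
U = 3.15 cal = 13.18 J; k = 99.0 lbf/in = 17338 N/m.
x = 0.03899 m
0.03899 m × (1 in / 0.02540 m) = 1.535 in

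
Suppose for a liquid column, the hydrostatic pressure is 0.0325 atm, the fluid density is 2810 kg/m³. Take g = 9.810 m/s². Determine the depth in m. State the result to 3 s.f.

Rearranging: h = P/(ρ·g).
P = 0.0325 atm = 3293 Pa; ρ = 2810 kg/m³; g = 9.810 m/s².
h = 0.1195 m

0.119 m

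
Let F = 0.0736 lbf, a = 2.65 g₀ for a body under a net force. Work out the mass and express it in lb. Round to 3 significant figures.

0.0278 lb

Rearranging F = m·a for m: m = F/a.
F = 0.0736 lbf = 0.3274 N; a = 2.65 g₀ = 25.99 m/s².
m = 0.01260 kg
0.01260 kg × (1 lb / 0.4536 kg) = 0.02777 lb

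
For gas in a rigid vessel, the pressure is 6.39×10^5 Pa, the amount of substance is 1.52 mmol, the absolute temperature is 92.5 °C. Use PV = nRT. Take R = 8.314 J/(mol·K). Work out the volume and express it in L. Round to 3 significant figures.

0.00723 L

Solving PV = nRT for V: V = nRT/P.
P = 6.39×10^5 Pa; n = 1.52 mmol = 0.001520 mol; T = 92.5 °C = 365.6 K; R = 8.314 J/(mol·K).
V = 7.231×10^-6 m³
7.231×10^-6 m³ × (1 L / 0.001000 m³) = 0.007231 L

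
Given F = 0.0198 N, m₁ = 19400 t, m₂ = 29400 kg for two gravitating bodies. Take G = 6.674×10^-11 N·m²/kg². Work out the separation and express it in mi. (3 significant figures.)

0.0272 mi

Rearranging F = G·m₁·m₂/r² for r: r = √(G·m₁m₂/F).
F = 0.0198 N; m₁ = 19400 t = 1.940×10^7 kg; m₂ = 29400 kg; G = 6.674×10^-11 N·m²/kg².
r = 43.85 m
43.85 m × (1 mi / 1609 m) = 0.02724 mi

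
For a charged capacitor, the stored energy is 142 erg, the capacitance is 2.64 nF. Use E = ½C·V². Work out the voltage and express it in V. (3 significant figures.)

Solving E = ½C·V² for V: V = √(2E/C).
E = 142 erg = 1.420×10^-5 J; C = 2.64 nF = 2.640×10^-9 F.
V = 103.7 V  (the unit combination reduces to kg·m²/(A·s³) = V)

104 V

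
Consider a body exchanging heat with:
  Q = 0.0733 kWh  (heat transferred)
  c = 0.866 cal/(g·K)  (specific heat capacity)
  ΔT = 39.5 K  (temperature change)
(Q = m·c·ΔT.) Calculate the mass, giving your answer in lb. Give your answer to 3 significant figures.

Rearranging Q = m·c·ΔT for m: m = Q/(c·ΔT).
Q = 0.0733 kWh = 2.639×10^5 J; c = 0.866 cal/(g·K) = 3623 J/(kg·K); ΔT = 39.5 K.
m = 1.844 kg
1.844 kg × (1 lb / 0.4536 kg) = 4.065 lb

4.06 lb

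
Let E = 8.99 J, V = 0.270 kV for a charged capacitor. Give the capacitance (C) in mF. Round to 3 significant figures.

0.247 mF

Rearranging E = ½C·V² for C: C = 2E/V².
E = 8.99 J; V = 0.270 kV = 270.0 V.
C = 2.466×10^-4 F
2.466×10^-4 F × (1 mF / 0.001000 F) = 0.2466 mF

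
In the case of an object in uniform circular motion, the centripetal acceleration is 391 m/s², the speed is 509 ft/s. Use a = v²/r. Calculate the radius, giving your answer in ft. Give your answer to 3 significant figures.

202 ft

Solving a = v²/r for r: r = v²/a.
a = 391 m/s²; v = 509 ft/s = 155.1 m/s.
r = 61.56 m
61.56 m × (1 ft / 0.3048 m) = 202.0 ft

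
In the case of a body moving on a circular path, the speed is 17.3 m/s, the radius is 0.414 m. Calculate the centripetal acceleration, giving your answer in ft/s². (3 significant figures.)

Directly: a = v²/r.
v = 17.3 m/s; r = 0.414 m.
a = 722.9 m/s²
722.9 m/s² × (1 ft/s² / 0.3048 m/s²) = 2372 ft/s²

2370 ft/s²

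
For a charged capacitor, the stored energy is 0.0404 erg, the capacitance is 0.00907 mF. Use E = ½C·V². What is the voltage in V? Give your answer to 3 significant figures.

0.0298 V

Rearranging E = ½C·V² for V: V = √(2E/C).
E = 0.0404 erg = 4.040×10^-9 J; C = 0.00907 mF = 9.070×10^-6 F.
V = 0.02985 V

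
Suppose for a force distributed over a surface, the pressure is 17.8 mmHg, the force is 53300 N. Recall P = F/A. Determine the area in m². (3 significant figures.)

22.5 m²

Rearranging P = F/A for A: A = F/P.
P = 17.8 mmHg = 2373 Pa; F = 53300 N.
A = 22.46 m²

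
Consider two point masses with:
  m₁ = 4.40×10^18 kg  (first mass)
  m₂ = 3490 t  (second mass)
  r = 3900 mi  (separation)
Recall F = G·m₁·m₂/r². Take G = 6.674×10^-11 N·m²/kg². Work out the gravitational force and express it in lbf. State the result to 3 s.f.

Directly: F = Gm₁m₂/r².
m₁ = 4.40×10^18 kg; m₂ = 3490 t = 3.490×10^6 kg; r = 3900 mi = 6.276×10^6 m; G = 6.674×10^-11 N·m²/kg².
F = 26.02 N  (the unit combination reduces to kg·m/s² = N)
26.02 N × (1 lbf / 4.448 N) = 5.849 lbf

5.85 lbf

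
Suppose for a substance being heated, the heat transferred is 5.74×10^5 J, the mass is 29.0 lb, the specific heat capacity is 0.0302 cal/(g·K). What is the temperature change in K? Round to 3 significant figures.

345 K

Rearranging Q = m·c·ΔT for ΔT: ΔT = Q/(m·c).
Q = 5.74×10^5 J; m = 29.0 lb = 13.15 kg; c = 0.0302 cal/(g·K) = 126.4 J/(kg·K).
ΔT = 345.3 K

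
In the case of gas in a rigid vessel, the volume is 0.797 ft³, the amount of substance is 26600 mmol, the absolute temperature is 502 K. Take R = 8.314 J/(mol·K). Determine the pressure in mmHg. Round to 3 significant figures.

36900 mmHg

P is given directly by: P = nRT/V.
V = 0.797 ft³ = 0.02257 m³; n = 26600 mmol = 26.60 mol; T = 502 K; R = 8.314 J/(mol·K).
P = 4.919×10^6 Pa  (the unit combination reduces to kg/(m·s²) = Pa)
4.919×10^6 Pa × (1 mmHg / 133.3 Pa) = 36897 mmHg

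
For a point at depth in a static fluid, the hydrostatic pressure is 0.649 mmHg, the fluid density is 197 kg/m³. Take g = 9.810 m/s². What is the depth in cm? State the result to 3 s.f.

Solving P = ρ·g·h for h: h = P/(ρ·g).
P = 0.649 mmHg = 86.53 Pa; ρ = 197 kg/m³; g = 9.810 m/s².
h = 0.04477 m
0.04477 m × (1 cm / 0.01000 m) = 4.477 cm

4.48 cm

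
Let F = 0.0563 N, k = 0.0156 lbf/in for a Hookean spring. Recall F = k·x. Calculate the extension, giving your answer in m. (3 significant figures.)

From Hooke's law: x = F/k.
F = 0.0563 N; k = 0.0156 lbf/in = 2.732 N/m.
x = 0.02061 m

0.0206 m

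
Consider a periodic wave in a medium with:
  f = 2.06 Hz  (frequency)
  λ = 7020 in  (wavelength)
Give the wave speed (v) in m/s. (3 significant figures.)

367 m/s

Directly: v = fλ.
f = 2.06 Hz; λ = 7020 in = 178.3 m.
v = 367.3 m/s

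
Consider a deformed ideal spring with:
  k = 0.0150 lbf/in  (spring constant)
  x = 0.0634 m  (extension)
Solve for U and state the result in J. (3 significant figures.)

0.00528 J

Directly: U = ½kx².
k = 0.0150 lbf/in = 2.627 N/m; x = 0.0634 m.
U = 0.005279 J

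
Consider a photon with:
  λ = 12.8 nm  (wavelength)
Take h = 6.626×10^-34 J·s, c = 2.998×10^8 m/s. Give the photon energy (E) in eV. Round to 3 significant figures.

96.9 eV

Directly: E = hc/λ.
λ = 12.8 nm = 1.280×10^-8 m; h = 6.626×10^-34 J·s; c = 2.998×10^8 m/s.
E = 1.552×10^-17 J  (the unit combination reduces to kg·m²/s² = J)
1.552×10^-17 J × (1 eV / 1.602×10^-19 J) = 96.86 eV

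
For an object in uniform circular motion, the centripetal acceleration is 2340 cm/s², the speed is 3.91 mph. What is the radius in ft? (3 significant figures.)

0.428 ft

Solving a = v²/r for r: r = v²/a.
a = 2340 cm/s² = 23.40 m/s²; v = 3.91 mph = 1.748 m/s.
r = 0.1306 m
0.1306 m × (1 ft / 0.3048 m) = 0.4284 ft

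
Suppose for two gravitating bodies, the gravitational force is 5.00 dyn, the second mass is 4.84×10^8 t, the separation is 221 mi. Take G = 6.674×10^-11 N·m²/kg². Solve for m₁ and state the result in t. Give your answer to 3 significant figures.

196 t

Rearranging F = G·m₁·m₂/r² for m₁: m₁ = F·r²/(G·m₂).
F = 5.00 dyn = 5.000×10^-5 N; m₂ = 4.84×10^8 t = 4.840×10^11 kg; r = 221 mi = 3.557×10^5 m; G = 6.674×10^-11 N·m²/kg².
m₁ = 1.958×10^5 kg
1.958×10^5 kg × (1 t / 1000 kg) = 195.8 t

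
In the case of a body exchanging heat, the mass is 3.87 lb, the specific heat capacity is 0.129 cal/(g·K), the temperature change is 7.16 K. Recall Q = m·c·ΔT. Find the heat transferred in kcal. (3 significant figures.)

1.62 kcal

Directly: Q = mcΔT.
m = 3.87 lb = 1.755 kg; c = 0.129 cal/(g·K) = 539.7 J/(kg·K); ΔT = 7.16 K.
Q = 6784 J  (the unit combination reduces to kg·m²/s² = J)
6784 J × (1 kcal / 4184 J) = 1.621 kcal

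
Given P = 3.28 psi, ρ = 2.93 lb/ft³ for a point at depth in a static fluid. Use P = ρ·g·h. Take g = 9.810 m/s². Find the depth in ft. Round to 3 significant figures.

161 ft

Rearranging P = ρ·g·h for h: h = P/(ρ·g).
P = 3.28 psi = 22615 Pa; ρ = 2.93 lb/ft³ = 46.93 kg/m³; g = 9.810 m/s².
h = 49.12 m
49.12 m × (1 ft / 0.3048 m) = 161.1 ft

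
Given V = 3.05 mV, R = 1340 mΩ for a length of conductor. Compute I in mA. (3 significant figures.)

2.28 mA

From Ohm's law: I = V/R.
V = 3.05 mV = 0.003050 V; R = 1340 mΩ = 1.340 Ω.
I = 0.002276 A
0.002276 A × (1 mA / 0.001000 A) = 2.276 mA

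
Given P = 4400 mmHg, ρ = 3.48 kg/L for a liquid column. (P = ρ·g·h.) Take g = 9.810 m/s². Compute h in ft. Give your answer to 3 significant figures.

56.4 ft

Rearranging: h = P/(ρ·g).
P = 4400 mmHg = 5.866×10^5 Pa; ρ = 3.48 kg/L = 3480 kg/m³; g = 9.810 m/s².
h = 17.18 m
17.18 m × (1 ft / 0.3048 m) = 56.38 ft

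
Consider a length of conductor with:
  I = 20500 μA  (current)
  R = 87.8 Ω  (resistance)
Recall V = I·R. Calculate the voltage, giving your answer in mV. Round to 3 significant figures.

1800 mV

From Ohm's law: V = IR.
I = 20500 μA = 0.02050 A; R = 87.8 Ω.
V = 1.800 V
1.800 V × (1 mV / 0.001000 V) = 1800 mV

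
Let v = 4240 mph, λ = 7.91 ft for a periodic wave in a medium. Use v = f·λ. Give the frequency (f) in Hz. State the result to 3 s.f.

786 Hz

Rearranging v = f·λ for f: f = v/λ.
v = 4240 mph = 1895 m/s; λ = 7.91 ft = 2.411 m.
f = 786.2 Hz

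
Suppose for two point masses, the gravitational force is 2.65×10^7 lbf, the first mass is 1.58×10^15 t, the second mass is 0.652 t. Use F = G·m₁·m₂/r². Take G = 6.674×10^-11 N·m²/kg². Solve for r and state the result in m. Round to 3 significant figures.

Rearranging F = G·m₁·m₂/r² for r: r = √(G·m₁m₂/F).
F = 2.65×10^7 lbf = 1.179×10^8 N; m₁ = 1.58×10^15 t = 1.580×10^18 kg; m₂ = 0.652 t = 652.0 kg; G = 6.674×10^-11 N·m²/kg².
r = 24.15 m

24.2 m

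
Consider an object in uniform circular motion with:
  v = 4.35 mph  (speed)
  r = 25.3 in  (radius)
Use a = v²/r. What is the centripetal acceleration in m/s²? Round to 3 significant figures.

5.88 m/s²

a is given directly by: a = v²/r.
v = 4.35 mph = 1.945 m/s; r = 25.3 in = 0.6426 m.
a = 5.885 m/s²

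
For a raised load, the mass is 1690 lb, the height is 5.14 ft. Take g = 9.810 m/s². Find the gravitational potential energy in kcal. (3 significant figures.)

2.82 kcal

Directly: PE = mgh.
m = 1690 lb = 766.6 kg; h = 5.14 ft = 1.567 m; g = 9.810 m/s².
PE = 11781 J
11781 J × (1 kcal / 4184 J) = 2.816 kcal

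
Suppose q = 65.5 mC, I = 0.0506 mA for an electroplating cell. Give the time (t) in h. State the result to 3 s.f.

Rearranging q = I·t for t: t = q/I.
q = 65.5 mC = 0.06550 C; I = 0.0506 mA = 5.060×10^-5 A.
t = 1294 s
1294 s × (1 h / 3600 s) = 0.3596 h

0.360 h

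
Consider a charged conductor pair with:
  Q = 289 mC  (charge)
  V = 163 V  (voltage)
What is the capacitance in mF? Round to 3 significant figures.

Directly: C = Q/V.
Q = 289 mC = 0.2890 C; V = 163 V.
C = 0.001773 F
0.001773 F × (1 mF / 0.001000 F) = 1.773 mF

1.77 mF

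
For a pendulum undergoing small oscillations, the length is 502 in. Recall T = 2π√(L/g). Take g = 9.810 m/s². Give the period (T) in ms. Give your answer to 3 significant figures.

T is given directly by: T = 2π√(L/g).
L = 502 in = 12.75 m; g = 9.810 m/s².
T = 7.163 s
7.163 s × (1 ms / 0.001000 s) = 7163 ms

7160 ms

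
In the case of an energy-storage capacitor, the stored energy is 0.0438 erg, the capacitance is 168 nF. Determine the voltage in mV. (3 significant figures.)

Solving E = ½C·V² for V: V = √(2E/C).
E = 0.0438 erg = 4.380×10^-9 J; C = 168 nF = 1.680×10^-7 F.
V = 0.2283 V
0.2283 V × (1 mV / 0.001000 V) = 228.3 mV

228 mV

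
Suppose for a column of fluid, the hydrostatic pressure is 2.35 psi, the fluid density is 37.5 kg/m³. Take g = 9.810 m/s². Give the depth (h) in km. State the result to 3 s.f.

Solving P = ρ·g·h for h: h = P/(ρ·g).
P = 2.35 psi = 16203 Pa; ρ = 37.5 kg/m³; g = 9.810 m/s².
h = 44.04 m
44.04 m × (1 km / 1000 m) = 0.04404 km

0.0440 km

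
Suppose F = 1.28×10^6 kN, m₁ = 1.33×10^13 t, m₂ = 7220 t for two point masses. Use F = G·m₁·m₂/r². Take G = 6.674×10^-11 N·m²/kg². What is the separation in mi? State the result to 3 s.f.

Rearranging: r = √(G·m₁m₂/F).
F = 1.28×10^6 kN = 1.280×10^9 N; m₁ = 1.33×10^13 t = 1.330×10^16 kg; m₂ = 7220 t = 7.220×10^6 kg; G = 6.674×10^-11 N·m²/kg².
r = 70.76 m
70.76 m × (1 mi / 1609 m) = 0.04397 mi

0.0440 mi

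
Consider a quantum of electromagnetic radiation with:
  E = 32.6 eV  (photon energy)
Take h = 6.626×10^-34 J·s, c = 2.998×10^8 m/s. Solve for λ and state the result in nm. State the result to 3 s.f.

Rearranging: λ = hc/E.
E = 32.6 eV = 5.223×10^-18 J; h = 6.626×10^-34 J·s; c = 2.998×10^8 m/s.
λ = 3.803×10^-8 m
3.803×10^-8 m × (1 nm / 1.000×10^-9 m) = 38.03 nm

38.0 nm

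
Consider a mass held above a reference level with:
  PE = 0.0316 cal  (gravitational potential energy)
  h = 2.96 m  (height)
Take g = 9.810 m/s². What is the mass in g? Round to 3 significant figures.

Rearranging PE = m·g·h for m: m = PE/(g·h).
PE = 0.0316 cal = 0.1322 J; h = 2.96 m; g = 9.810 m/s².
m = 0.004553 kg
0.004553 kg × (1 g / 0.001000 kg) = 4.553 g

4.55 g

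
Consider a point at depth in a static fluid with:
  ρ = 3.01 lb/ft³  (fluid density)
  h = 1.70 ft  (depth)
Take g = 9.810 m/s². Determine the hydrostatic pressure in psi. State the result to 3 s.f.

0.0355 psi

Directly: P = ρgh.
ρ = 3.01 lb/ft³ = 48.22 kg/m³; h = 1.70 ft = 0.5182 m; g = 9.810 m/s².
P = 245.1 Pa
245.1 Pa × (1 psi / 6895 Pa) = 0.03555 psi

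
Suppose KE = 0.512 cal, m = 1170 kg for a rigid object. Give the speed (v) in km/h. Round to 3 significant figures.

Solving KE = ½mv² for v: v = √(2·KE/m).
KE = 0.512 cal = 2.142 J; m = 1170 kg.
v = 0.06051 m/s
0.06051 m/s × (1 km/h / 0.2778 m/s) = 0.2178 km/h

0.218 km/h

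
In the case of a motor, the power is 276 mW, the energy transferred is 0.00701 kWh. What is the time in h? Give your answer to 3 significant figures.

Rearranging: t = W/P.
P = 276 mW = 0.2760 W; W = 0.00701 kWh = 25236 J.
t = 91435 s
91435 s × (1 h / 3600 s) = 25.40 h

25.4 h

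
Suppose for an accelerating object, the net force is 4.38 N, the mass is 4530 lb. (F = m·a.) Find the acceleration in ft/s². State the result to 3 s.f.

Rearranging: a = F/m.
F = 4.38 N; m = 4530 lb = 2055 kg.
a = 0.002132 m/s²
0.002132 m/s² × (1 ft/s² / 0.3048 m/s²) = 0.006994 ft/s²

0.00699 ft/s²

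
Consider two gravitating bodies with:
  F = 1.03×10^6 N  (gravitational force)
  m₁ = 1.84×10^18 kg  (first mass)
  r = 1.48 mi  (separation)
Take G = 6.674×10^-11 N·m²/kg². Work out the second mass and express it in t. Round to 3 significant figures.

47.6 t

Solving F = G·m₁·m₂/r² for m₂: m₂ = F·r²/(G·m₁).
F = 1.03×10^6 N; m₁ = 1.84×10^18 kg; r = 1.48 mi = 2382 m; G = 6.674×10^-11 N·m²/kg².
m₂ = 47583 kg
47583 kg × (1 t / 1000 kg) = 47.58 t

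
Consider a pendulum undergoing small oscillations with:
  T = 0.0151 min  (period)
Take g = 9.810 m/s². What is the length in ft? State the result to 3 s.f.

0.669 ft

Rearranging: L = g·(T/2π)².
T = 0.0151 min = 0.9060 s; g = 9.810 m/s².
L = 0.2040 m
0.2040 m × (1 ft / 0.3048 m) = 0.6692 ft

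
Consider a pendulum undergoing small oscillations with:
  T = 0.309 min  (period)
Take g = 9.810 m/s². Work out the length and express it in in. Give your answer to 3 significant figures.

Rearranging: L = g·(T/2π)².
T = 0.309 min = 18.54 s; g = 9.810 m/s².
L = 85.41 m
85.41 m × (1 in / 0.02540 m) = 3363 in

3360 in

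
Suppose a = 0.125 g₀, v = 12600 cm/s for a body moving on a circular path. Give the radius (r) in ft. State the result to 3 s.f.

Rearranging a = v²/r for r: r = v²/a.
a = 0.125 g₀ = 1.226 m/s²; v = 12600 cm/s = 126.0 m/s.
r = 12951 m
12951 m × (1 ft / 0.3048 m) = 42491 ft

42500 ft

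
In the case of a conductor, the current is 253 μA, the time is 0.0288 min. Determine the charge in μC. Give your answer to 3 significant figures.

437 μC

Directly: q = It.
I = 253 μA = 2.530×10^-4 A; t = 0.0288 min = 1.728 s.
q = 4.372×10^-4 C
4.372×10^-4 C × (1 μC / 1.000×10^-6 C) = 437.2 μC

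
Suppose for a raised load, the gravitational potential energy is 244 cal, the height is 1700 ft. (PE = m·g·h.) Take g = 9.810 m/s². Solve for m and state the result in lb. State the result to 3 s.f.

Solving PE = m·g·h for m: m = PE/(g·h).
PE = 244 cal = 1021 J; h = 1700 ft = 518.2 m; g = 9.810 m/s².
m = 0.2008 kg
0.2008 kg × (1 lb / 0.4536 kg) = 0.4428 lb

0.443 lb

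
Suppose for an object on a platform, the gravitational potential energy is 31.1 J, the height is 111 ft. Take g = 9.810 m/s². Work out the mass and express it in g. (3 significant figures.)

93.7 g

Rearranging: m = PE/(g·h).
PE = 31.1 J; h = 111 ft = 33.83 m; g = 9.810 m/s².
m = 0.09370 kg
0.09370 kg × (1 g / 0.001000 kg) = 93.70 g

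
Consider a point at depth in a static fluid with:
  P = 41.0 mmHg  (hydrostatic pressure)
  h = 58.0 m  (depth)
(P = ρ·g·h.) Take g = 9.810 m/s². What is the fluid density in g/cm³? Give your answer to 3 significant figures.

0.00961 g/cm³

Rearranging P = ρ·g·h for ρ: ρ = P/(g·h).
P = 41.0 mmHg = 5466 Pa; h = 58.0 m; g = 9.810 m/s².
ρ = 9.607 kg/m³
9.607 kg/m³ × (1 g/cm³ / 1000 kg/m³) = 0.009607 g/cm³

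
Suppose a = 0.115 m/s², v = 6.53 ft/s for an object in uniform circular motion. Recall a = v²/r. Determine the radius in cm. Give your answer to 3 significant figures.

Rearranging a = v²/r for r: r = v²/a.
a = 0.115 m/s²; v = 6.53 ft/s = 1.990 m/s.
r = 34.45 m
34.45 m × (1 cm / 0.01000 m) = 3445 cm

3440 cm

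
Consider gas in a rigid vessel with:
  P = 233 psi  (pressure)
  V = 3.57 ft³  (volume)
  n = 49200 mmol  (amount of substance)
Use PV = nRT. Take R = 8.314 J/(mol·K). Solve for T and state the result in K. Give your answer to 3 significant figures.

397 K

From the ideal-gas law: T = PV/(nR).
P = 233 psi = 1.606×10^6 Pa; V = 3.57 ft³ = 0.1011 m³; n = 49200 mmol = 49.20 mol; R = 8.314 J/(mol·K).
T = 397.0 K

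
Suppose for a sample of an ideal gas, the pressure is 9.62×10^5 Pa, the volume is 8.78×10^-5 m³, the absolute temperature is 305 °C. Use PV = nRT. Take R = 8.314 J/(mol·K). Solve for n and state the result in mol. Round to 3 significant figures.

From the ideal-gas law: n = PV/(RT).
P = 9.62×10^5 Pa; V = 8.78×10^-5 m³; T = 305 °C = 578.1 K; R = 8.314 J/(mol·K).
n = 0.01757 mol

0.0176 mol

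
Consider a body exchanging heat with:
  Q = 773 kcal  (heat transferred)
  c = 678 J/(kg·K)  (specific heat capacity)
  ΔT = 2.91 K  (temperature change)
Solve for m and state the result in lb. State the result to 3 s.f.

Rearranging: m = Q/(c·ΔT).
Q = 773 kcal = 3.234×10^6 J; c = 678 J/(kg·K); ΔT = 2.91 K.
m = 1639 kg
1639 kg × (1 lb / 0.4536 kg) = 3614 lb

3610 lb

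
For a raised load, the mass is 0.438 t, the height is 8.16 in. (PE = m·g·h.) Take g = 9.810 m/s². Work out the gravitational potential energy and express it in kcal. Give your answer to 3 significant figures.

0.213 kcal

Directly: PE = mgh.
m = 0.438 t = 438.0 kg; h = 8.16 in = 0.2073 m; g = 9.810 m/s².
PE = 890.6 J
890.6 J × (1 kcal / 4184 J) = 0.2129 kcal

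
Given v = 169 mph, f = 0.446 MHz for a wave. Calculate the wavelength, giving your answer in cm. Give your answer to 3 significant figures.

0.0169 cm

Rearranging v = f·λ for λ: λ = v/f.
v = 169 mph = 75.55 m/s; f = 0.446 MHz = 4.460×10^5 Hz.
λ = 1.694×10^-4 m
1.694×10^-4 m × (1 cm / 0.01000 m) = 0.01694 cm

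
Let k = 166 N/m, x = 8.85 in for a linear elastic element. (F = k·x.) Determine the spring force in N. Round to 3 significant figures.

Directly: F = kx.
k = 166 N/m; x = 8.85 in = 0.2248 m.
F = 37.32 N  (the unit combination reduces to kg·m/s² = N)

37.3 N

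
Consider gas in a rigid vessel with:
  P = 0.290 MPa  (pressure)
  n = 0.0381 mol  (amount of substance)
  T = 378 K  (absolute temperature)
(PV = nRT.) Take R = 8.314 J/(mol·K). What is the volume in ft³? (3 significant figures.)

Rearranging PV = nRT for V: V = nRT/P.
P = 0.290 MPa = 2.900×10^5 Pa; n = 0.0381 mol; T = 378 K; R = 8.314 J/(mol·K).
V = 4.129×10^-4 m³
4.129×10^-4 m³ × (1 ft³ / 0.02832 m³) = 0.01458 ft³

0.0146 ft³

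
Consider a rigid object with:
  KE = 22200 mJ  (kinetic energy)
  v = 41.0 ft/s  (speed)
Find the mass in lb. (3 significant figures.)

0.627 lb

Rearranging KE = ½mv² for m: m = 2·KE/v².
KE = 22200 mJ = 22.20 J; v = 41.0 ft/s = 12.50 m/s.
m = 0.2843 kg
0.2843 kg × (1 lb / 0.4536 kg) = 0.6268 lb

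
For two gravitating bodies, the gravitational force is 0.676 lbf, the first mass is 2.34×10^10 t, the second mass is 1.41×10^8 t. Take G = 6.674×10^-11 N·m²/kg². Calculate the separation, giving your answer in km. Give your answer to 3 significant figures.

8560 km

From Newton's law of gravitation: r = √(G·m₁m₂/F).
F = 0.676 lbf = 3.007 N; m₁ = 2.34×10^10 t = 2.340×10^13 kg; m₂ = 1.41×10^8 t = 1.410×10^11 kg; G = 6.674×10^-11 N·m²/kg².
r = 8.557×10^6 m
8.557×10^6 m × (1 km / 1000 m) = 8557 km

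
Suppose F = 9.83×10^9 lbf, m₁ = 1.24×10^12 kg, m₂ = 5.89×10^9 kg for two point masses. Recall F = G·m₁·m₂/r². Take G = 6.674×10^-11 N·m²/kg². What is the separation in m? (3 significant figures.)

Rearranging F = G·m₁·m₂/r² for r: r = √(G·m₁m₂/F).
F = 9.83×10^9 lbf = 4.373×10^10 N; m₁ = 1.24×10^12 kg; m₂ = 5.89×10^9 kg; G = 6.674×10^-11 N·m²/kg².
r = 3.339 m

3.34 m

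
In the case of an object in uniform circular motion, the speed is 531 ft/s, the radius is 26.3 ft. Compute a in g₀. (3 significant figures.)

333 g₀

a is given directly by: a = v²/r.
v = 531 ft/s = 161.8 m/s; r = 26.3 ft = 8.016 m.
a = 3268 m/s²
3268 m/s² × (1 g₀ / 9.807 m/s²) = 333.2 g₀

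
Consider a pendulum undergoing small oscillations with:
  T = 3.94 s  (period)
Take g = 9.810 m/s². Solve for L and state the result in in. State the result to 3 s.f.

Rearranging: L = g·(T/2π)².
T = 3.94 s; g = 9.810 m/s².
L = 3.857 m
3.857 m × (1 in / 0.02540 m) = 151.9 in

152 in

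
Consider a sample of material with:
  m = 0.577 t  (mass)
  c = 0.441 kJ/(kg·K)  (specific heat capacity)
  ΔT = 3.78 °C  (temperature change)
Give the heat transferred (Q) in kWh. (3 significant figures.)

0.267 kWh

Q is given directly by: Q = mcΔT.
m = 0.577 t = 577.0 kg; c = 0.441 kJ/(kg·K) = 441.0 J/(kg·K); ΔT = 3.78 °C = 3.780 K.
Q = 9.618×10^5 J
9.618×10^5 J × (1 kWh / 3.600×10^6 J) = 0.2672 kWh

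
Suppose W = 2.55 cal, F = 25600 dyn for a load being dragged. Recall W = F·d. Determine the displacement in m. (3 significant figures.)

Solving W = F·d for d: d = W/F.
W = 2.55 cal = 10.67 J; F = 25600 dyn = 0.2560 N.
d = 41.68 m

41.7 m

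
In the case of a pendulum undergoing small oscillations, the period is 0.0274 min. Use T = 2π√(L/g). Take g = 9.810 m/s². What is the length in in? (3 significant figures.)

Solving T = 2π√(L/g) for L: L = g·(T/2π)².
T = 0.0274 min = 1.644 s; g = 9.810 m/s².
L = 0.6716 m
0.6716 m × (1 in / 0.02540 m) = 26.44 in

26.4 in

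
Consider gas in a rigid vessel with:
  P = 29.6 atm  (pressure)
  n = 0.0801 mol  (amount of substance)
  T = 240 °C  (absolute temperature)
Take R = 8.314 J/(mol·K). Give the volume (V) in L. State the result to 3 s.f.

Rearranging PV = nRT for V: V = nRT/P.
P = 29.6 atm = 2.999×10^6 Pa; n = 0.0801 mol; T = 240 °C = 513.1 K; R = 8.314 J/(mol·K).
V = 1.139×10^-4 m³
1.139×10^-4 m³ × (1 L / 0.001000 m³) = 0.1139 L

0.114 L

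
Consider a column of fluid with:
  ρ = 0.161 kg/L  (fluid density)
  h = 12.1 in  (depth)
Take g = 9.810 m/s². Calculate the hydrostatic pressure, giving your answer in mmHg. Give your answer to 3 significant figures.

Directly: P = ρgh.
ρ = 0.161 kg/L = 161.0 kg/m³; h = 12.1 in = 0.3073 m; g = 9.810 m/s².
P = 485.4 Pa
485.4 Pa × (1 mmHg / 133.3 Pa) = 3.641 mmHg

3.64 mmHg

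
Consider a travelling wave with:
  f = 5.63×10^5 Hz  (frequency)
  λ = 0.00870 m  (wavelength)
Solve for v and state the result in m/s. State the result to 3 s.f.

4900 m/s

Directly: v = fλ.
f = 5.63×10^5 Hz; λ = 0.00870 m.
v = 4898 m/s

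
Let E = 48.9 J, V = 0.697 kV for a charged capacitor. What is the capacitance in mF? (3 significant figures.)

0.201 mF

Solving E = ½C·V² for C: C = 2E/V².
E = 48.9 J; V = 0.697 kV = 697.0 V.
C = 2.013×10^-4 F
2.013×10^-4 F × (1 mF / 0.001000 F) = 0.2013 mF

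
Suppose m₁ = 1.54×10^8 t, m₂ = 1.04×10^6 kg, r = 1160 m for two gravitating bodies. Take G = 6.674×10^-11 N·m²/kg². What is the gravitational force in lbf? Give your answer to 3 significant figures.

F is given directly by: F = Gm₁m₂/r².
m₁ = 1.54×10^8 t = 1.540×10^11 kg; m₂ = 1.04×10^6 kg; r = 1160 m; G = 6.674×10^-11 N·m²/kg².
F = 7.944 N
7.944 N × (1 lbf / 4.448 N) = 1.786 lbf

1.79 lbf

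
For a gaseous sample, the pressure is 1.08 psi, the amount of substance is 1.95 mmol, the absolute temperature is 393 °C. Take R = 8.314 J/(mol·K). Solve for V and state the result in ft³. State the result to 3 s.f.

0.0512 ft³

Solving PV = nRT for V: V = nRT/P.
P = 1.08 psi = 7446 Pa; n = 1.95 mmol = 0.001950 mol; T = 393 °C = 666.1 K; R = 8.314 J/(mol·K).
V = 0.001450 m³
0.001450 m³ × (1 ft³ / 0.02832 m³) = 0.05122 ft³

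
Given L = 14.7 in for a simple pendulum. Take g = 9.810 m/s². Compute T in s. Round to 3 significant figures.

1.23 s

Directly: T = 2π√(L/g).
L = 14.7 in = 0.3734 m; g = 9.810 m/s².
T = 1.226 s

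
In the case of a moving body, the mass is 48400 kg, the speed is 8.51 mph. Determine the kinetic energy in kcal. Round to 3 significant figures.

83.7 kcal

KE is given directly by: KE = ½mv².
m = 48400 kg; v = 8.51 mph = 3.804 m/s.
KE = 3.502×10^5 J
3.502×10^5 J × (1 kcal / 4184 J) = 83.71 kcal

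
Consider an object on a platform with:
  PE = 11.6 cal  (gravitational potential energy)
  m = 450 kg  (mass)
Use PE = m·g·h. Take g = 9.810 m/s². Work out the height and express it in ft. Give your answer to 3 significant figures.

Rearranging: h = PE/(m·g).
PE = 11.6 cal = 48.53 J; m = 450 kg; g = 9.810 m/s².
h = 0.01099 m
0.01099 m × (1 ft / 0.3048 m) = 0.03607 ft

0.0361 ft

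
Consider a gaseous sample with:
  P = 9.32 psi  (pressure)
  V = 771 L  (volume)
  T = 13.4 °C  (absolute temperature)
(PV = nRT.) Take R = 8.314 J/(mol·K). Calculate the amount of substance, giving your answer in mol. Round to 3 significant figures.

Rearranging PV = nRT for n: n = PV/(RT).
P = 9.32 psi = 64259 Pa; V = 771 L = 0.7710 m³; T = 13.4 °C = 286.5 K; R = 8.314 J/(mol·K).
n = 20.80 mol

20.8 mol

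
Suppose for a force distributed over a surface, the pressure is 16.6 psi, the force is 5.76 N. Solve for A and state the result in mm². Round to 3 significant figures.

Rearranging P = F/A for A: A = F/P.
P = 16.6 psi = 1.145×10^5 Pa; F = 5.76 N.
A = 5.033×10^-5 m²
5.033×10^-5 m² × (1 mm² / 1.000×10^-6 m²) = 50.33 mm²

50.3 mm²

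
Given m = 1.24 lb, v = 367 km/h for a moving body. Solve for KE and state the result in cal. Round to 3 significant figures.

Directly: KE = ½mv².
m = 1.24 lb = 0.5625 kg; v = 367 km/h = 101.9 m/s.
KE = 2923 J
2923 J × (1 cal / 4.184 J) = 698.5 cal

699 cal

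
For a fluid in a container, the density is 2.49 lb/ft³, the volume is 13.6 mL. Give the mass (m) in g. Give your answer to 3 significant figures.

Solving ρ = m/V for m: m = ρV.
ρ = 2.49 lb/ft³ = 39.89 kg/m³; V = 13.6 mL = 1.360×10^-5 m³.
m = 5.424×10^-4 kg
5.424×10^-4 kg × (1 g / 0.001000 kg) = 0.5424 g

0.542 g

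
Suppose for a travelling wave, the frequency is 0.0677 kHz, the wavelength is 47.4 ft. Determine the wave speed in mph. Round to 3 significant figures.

2190 mph

v is given directly by: v = fλ.
f = 0.0677 kHz = 67.70 Hz; λ = 47.4 ft = 14.45 m.
v = 978.1 m/s
978.1 m/s × (1 mph / 0.4470 m/s) = 2188 mph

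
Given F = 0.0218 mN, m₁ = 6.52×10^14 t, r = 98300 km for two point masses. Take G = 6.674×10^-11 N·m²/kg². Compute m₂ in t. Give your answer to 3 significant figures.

4.84 t

From Newton's law of gravitation: m₂ = F·r²/(G·m₁).
F = 0.0218 mN = 2.180×10^-5 N; m₁ = 6.52×10^14 t = 6.520×10^17 kg; r = 98300 km = 9.830×10^7 m; G = 6.674×10^-11 N·m²/kg².
m₂ = 4841 kg
4841 kg × (1 t / 1000 kg) = 4.841 t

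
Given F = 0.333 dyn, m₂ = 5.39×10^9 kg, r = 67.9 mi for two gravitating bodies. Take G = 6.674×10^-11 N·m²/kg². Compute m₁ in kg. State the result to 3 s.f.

1.11×10^5 kg

From Newton's law of gravitation: m₁ = F·r²/(G·m₂).
F = 0.333 dyn = 3.330×10^-6 N; m₂ = 5.39×10^9 kg; r = 67.9 mi = 1.093×10^5 m; G = 6.674×10^-11 N·m²/kg².
m₁ = 1.105×10^5 kg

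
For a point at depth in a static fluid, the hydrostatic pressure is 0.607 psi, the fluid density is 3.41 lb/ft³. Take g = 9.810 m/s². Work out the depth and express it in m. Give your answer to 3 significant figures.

Rearranging: h = P/(ρ·g).
P = 0.607 psi = 4185 Pa; ρ = 3.41 lb/ft³ = 54.62 kg/m³; g = 9.810 m/s².
h = 7.810 m

7.81 m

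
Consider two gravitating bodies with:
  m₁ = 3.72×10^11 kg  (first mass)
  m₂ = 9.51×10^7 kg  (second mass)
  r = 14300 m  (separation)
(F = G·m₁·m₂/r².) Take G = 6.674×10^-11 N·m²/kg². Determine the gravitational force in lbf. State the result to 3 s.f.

Directly: F = Gm₁m₂/r².
m₁ = 3.72×10^11 kg; m₂ = 9.51×10^7 kg; r = 14300 m; G = 6.674×10^-11 N·m²/kg².
F = 11.55 N  (the unit combination reduces to kg·m/s² = N)
11.55 N × (1 lbf / 4.448 N) = 2.596 lbf

2.60 lbf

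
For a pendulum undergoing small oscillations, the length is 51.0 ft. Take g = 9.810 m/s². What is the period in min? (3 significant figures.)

T is given directly by: T = 2π√(L/g).
L = 51.0 ft = 15.54 m; g = 9.810 m/s².
T = 7.909 s
7.909 s × (1 min / 60.00 s) = 0.1318 min

0.132 min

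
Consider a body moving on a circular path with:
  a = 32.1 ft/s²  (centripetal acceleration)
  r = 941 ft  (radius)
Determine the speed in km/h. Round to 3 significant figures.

Rearranging: v = √(a·r).
a = 32.1 ft/s² = 9.784 m/s²; r = 941 ft = 286.8 m.
v = 52.97 m/s
52.97 m/s × (1 km/h / 0.2778 m/s) = 190.7 km/h

191 km/h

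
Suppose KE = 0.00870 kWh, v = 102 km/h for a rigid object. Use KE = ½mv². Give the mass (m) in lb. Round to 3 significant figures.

172 lb

Solving KE = ½mv² for m: m = 2·KE/v².
KE = 0.00870 kWh = 31320 J; v = 102 km/h = 28.33 m/s.
m = 78.03 kg
78.03 kg × (1 lb / 0.4536 kg) = 172.0 lb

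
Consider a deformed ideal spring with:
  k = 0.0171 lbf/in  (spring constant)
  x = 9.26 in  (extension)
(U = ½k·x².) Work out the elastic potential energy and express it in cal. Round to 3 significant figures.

U is given directly by: U = ½kx².
k = 0.0171 lbf/in = 2.995 N/m; x = 9.26 in = 0.2352 m.
U = 0.08283 J  (the unit combination reduces to kg·m²/s² = J)
0.08283 J × (1 cal / 4.184 J) = 0.01980 cal

0.0198 cal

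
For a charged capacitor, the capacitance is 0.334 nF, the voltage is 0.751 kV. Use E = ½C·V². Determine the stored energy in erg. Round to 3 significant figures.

Directly: E = ½CV².
C = 0.334 nF = 3.340×10^-10 F; V = 0.751 kV = 751.0 V.
E = 9.419×10^-5 J  (the unit combination reduces to kg·m²/s² = J)
9.419×10^-5 J × (1 erg / 1.000×10^-7 J) = 941.9 erg

942 erg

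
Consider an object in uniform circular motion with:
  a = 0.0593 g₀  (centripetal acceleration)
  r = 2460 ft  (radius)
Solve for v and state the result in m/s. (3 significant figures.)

Rearranging: v = √(a·r).
a = 0.0593 g₀ = 0.5815 m/s²; r = 2460 ft = 749.8 m.
v = 20.88 m/s

20.9 m/s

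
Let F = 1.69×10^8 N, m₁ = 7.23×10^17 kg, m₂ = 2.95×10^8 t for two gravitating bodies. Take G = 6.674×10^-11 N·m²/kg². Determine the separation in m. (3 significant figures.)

2.90×10^5 m

From Newton's law of gravitation: r = √(G·m₁m₂/F).
F = 1.69×10^8 N; m₁ = 7.23×10^17 kg; m₂ = 2.95×10^8 t = 2.950×10^11 kg; G = 6.674×10^-11 N·m²/kg².
r = 2.902×10^5 m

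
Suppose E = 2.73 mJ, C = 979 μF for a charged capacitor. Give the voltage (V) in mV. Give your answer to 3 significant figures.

Solving E = ½C·V² for V: V = √(2E/C).
E = 2.73 mJ = 0.002730 J; C = 979 μF = 9.790×10^-4 F.
V = 2.362 V
2.362 V × (1 mV / 0.001000 V) = 2362 mV

2360 mV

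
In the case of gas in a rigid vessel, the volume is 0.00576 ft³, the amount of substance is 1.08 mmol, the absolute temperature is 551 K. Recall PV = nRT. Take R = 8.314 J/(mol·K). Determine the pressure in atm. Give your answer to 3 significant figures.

0.299 atm

P is given directly by: P = nRT/V.
V = 0.00576 ft³ = 1.631×10^-4 m³; n = 1.08 mmol = 0.001080 mol; T = 551 K; R = 8.314 J/(mol·K).
P = 30333 Pa
30333 Pa × (1 atm / 1.013×10^5 Pa) = 0.2994 atm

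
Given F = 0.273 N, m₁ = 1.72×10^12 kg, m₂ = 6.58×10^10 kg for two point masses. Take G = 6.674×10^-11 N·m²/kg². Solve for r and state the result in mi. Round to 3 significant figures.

Rearranging: r = √(G·m₁m₂/F).
F = 0.273 N; m₁ = 1.72×10^12 kg; m₂ = 6.58×10^10 kg; G = 6.674×10^-11 N·m²/kg².
r = 5.260×10^6 m
5.260×10^6 m × (1 mi / 1609 m) = 3268 mi

3270 mi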